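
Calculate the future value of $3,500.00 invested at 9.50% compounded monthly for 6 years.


Compound interest formula: A = P(1 + r/n)^(nt)
A = $3,500.00 × (1 + 0.095/12)^(12 × 6)
Growth factor: (1 + 0.095/12)^72 = 1.764303
A = $3,500.00 × 1.764303
A = $6,175.06

A = P(1 + r/n)^(nt) = $6,175.06


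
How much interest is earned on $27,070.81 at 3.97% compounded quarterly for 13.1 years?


Compound interest earned = final amount − principal.
A = P(1 + r/n)^(nt) = $27,070.81 × (1 + 0.0397/4)^(4 × 13.1) = $45,420.44
Interest = A − P = $45,420.44 − $27,070.81 = $18,349.63

Interest = A - P = $18,349.63


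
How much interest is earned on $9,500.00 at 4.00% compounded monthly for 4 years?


Compound interest earned = final amount − principal.
A = P(1 + r/n)^(nt) = $9,500.00 × (1 + 0.04/12)^(12 × 4) = $11,145.39
Interest = A − P = $11,145.39 − $9,500.00 = $1,645.39

Interest = A - P = $1,645.39


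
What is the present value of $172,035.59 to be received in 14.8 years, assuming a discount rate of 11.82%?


Present value formula: PV = FV / (1 + r)^t
PV = $172,035.59 / (1 + 0.1182)^14.8
PV = $172,035.59 / 5.225026
PV = $32,925.31

PV = FV / (1 + r)^t = $32,925.31


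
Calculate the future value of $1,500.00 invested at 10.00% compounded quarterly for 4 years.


Compound interest formula: A = P(1 + r/n)^(nt)
A = $1,500.00 × (1 + 0.1/4)^(4 × 4)
Growth factor: (1 + 0.1/4)^16 = 1.484506
A = $1,500.00 × 1.484506
A = $2,226.76

A = P(1 + r/n)^(nt) = $2,226.76


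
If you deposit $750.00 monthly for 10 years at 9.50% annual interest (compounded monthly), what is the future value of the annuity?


Future value of an ordinary annuity: FV = PMT × ((1 + r)^n − 1) / r
Monthly rate r = 0.095/12 ≈ 0.00791667, n = 120
FV = $750.00 × ((1 + 0.095/12)^120 − 1) / (0.095/12)
FV = $750.00 × 199.080682
FV = $149,310.51

FV = PMT × ((1+r)^n - 1)/r = $149,310.51


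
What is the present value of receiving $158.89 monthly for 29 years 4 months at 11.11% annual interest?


Present value of an ordinary annuity: PV = PMT × (1 − (1 + r)^(−n)) / r
Monthly rate r = 0.1111/12 ≈ 0.00925833, n = 352
PV = $158.89 × (1 − (1 + 0.1111/12)^(−352)) / (0.1111/12)
PV = $158.89 × 103.797310
PV = $16,492.35

PV = PMT × (1-(1+r)^(-n))/r = $16,492.35


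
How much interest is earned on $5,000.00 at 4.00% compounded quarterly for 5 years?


Compound interest earned = final amount − principal.
A = P(1 + r/n)^(nt) = $5,000.00 × (1 + 0.04/4)^(4 × 5) = $6,100.95
Interest = A − P = $6,100.95 − $5,000.00 = $1,100.95

Interest = A - P = $1,100.95


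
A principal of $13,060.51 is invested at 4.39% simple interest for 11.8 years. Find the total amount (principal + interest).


Total amount formula: A = P(1 + rt) = P + P·r·t
Interest: I = P × r × t = $13,060.51 × 0.0439 × 11.8 = $6,765.61
A = P + I = $13,060.51 + $6,765.61 = $19,826.12

A = P + I = P(1 + rt) = $19,826.12


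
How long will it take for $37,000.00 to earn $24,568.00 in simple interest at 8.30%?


Rearrange the simple interest formula for t:
I = P × r × t  ⇒  t = I / (P × r)
t = $24,568.00 / ($37,000.00 × 0.083)
t = 8

t = I/(P×r) = 8 years


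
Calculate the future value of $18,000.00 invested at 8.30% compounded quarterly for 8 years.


Compound interest formula: A = P(1 + r/n)^(nt)
A = $18,000.00 × (1 + 0.083/4)^(4 × 8)
Growth factor: (1 + 0.083/4)^32 = 1.9293918
A = $18,000.00 × 1.9293918
A = $34,729.05

A = P(1 + r/n)^(nt) = $34,729.05


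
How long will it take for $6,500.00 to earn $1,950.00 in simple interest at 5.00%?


Rearrange the simple interest formula for t:
I = P × r × t  ⇒  t = I / (P × r)
t = $1,950.00 / ($6,500.00 × 0.05)
t = 6

t = I/(P×r) = 6 years


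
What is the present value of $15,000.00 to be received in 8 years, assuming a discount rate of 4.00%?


Present value formula: PV = FV / (1 + r)^t
PV = $15,000.00 / (1 + 0.04)^8
PV = $15,000.00 / 1.368569
PV = $10,960.35

PV = FV / (1 + r)^t = $10,960.35


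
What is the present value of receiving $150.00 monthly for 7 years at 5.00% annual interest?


Present value of an ordinary annuity: PV = PMT × (1 − (1 + r)^(−n)) / r
Monthly rate r = 0.05/12 ≈ 0.00416667, n = 84
PV = $150.00 × (1 − (1 + 0.05/12)^(−84)) / (0.05/12)
PV = $150.00 × 70.751835
PV = $10,612.78

PV = PMT × (1-(1+r)^(-n))/r = $10,612.78


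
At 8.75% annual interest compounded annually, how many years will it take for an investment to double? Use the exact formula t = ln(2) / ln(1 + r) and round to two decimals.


Doubling condition: (1 + r)^t = 2
Take ln of both sides: t × ln(1 + r) = ln(2)
t = ln(2) / ln(1 + r)
t = 0.693147 / 0.083881
t = 8.26

t = ln(2) / ln(1 + r) = 8.26 years


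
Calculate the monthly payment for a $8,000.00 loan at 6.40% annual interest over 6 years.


Loan payment formula: PMT = PV × r / (1 − (1 + r)^(−n))
Monthly rate r = 0.064/12 ≈ 0.00533333, n = 72 months
Denominator: 1 − (1 + 0.064/12)^(−72) = 0.318173
PMT = $8,000.00 × (0.064/12) / 0.318173
PMT = $134.10 per month

PMT = PV × r / (1-(1+r)^(-n)) = $134.10/month


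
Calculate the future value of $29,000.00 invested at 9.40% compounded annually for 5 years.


Compound interest formula: A = P(1 + r/n)^(nt)
A = $29,000.00 × (1 + 0.094/1)^(1 × 5)
Growth factor: (1 + 0.094/1)^5 = 1.5670636
A = $29,000.00 × 1.5670636
A = $45,444.84

A = P(1 + r/n)^(nt) = $45,444.84


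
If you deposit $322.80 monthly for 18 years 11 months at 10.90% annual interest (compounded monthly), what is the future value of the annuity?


Future value of an ordinary annuity: FV = PMT × ((1 + r)^n − 1) / r
Monthly rate r = 0.109/12 ≈ 0.00908333, n = 227
FV = $322.80 × ((1 + 0.109/12)^227 − 1) / (0.109/12)
FV = $322.80 × 747.323643
FV = $241,236.07

FV = PMT × ((1+r)^n - 1)/r = $241,236.07


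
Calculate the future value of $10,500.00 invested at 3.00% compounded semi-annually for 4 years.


Compound interest formula: A = P(1 + r/n)^(nt)
A = $10,500.00 × (1 + 0.03/2)^(2 × 4)
Growth factor: (1 + 0.03/2)^8 = 1.1264926
A = $10,500.00 × 1.1264926
A = $11,828.17

A = P(1 + r/n)^(nt) = $11,828.17


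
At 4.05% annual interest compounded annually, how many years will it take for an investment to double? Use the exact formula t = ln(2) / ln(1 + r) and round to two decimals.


Doubling condition: (1 + r)^t = 2
Take ln of both sides: t × ln(1 + r) = ln(2)
t = ln(2) / ln(1 + r)
t = 0.693147 / 0.039701
t = 17.46

t = ln(2) / ln(1 + r) = 17.46 years


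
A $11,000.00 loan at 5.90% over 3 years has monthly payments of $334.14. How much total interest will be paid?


Total paid over the life of the loan = PMT × n.
Total paid = $334.14 × 36 = $12,029.04
Total interest = total paid − principal = $12,029.04 − $11,000.00 = $1,029.04

Total interest = (PMT × n) - PV = $1,029.04


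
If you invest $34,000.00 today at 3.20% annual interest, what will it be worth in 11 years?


Future value formula: FV = PV × (1 + r)^t
FV = $34,000.00 × (1 + 0.032)^11
FV = $34,000.00 × 1.4140888
FV = $48,079.02

FV = PV × (1 + r)^t = $48,079.02


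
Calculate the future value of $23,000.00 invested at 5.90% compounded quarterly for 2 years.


Compound interest formula: A = P(1 + r/n)^(nt)
A = $23,000.00 × (1 + 0.059/4)^(4 × 2)
Growth factor: (1 + 0.059/4)^8 = 1.1242748
A = $23,000.00 × 1.1242748
A = $25,858.32

A = P(1 + r/n)^(nt) = $25,858.32


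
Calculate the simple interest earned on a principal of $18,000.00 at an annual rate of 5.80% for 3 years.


Simple interest formula: I = P × r × t
I = $18,000.00 × 0.058 × 3
I = $3,132.00

I = P × r × t = $3,132.00


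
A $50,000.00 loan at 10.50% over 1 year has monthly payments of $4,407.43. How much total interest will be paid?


Total paid over the life of the loan = PMT × n.
Total paid = $4,407.43 × 12 = $52,889.16
Total interest = total paid − principal = $52,889.16 − $50,000.00 = $2,889.16

Total interest = (PMT × n) - PV = $2,889.16


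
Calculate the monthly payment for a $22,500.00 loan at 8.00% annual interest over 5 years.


Loan payment formula: PMT = PV × r / (1 − (1 + r)^(−n))
Monthly rate r = 0.08/12 ≈ 0.00666667, n = 60 months
Denominator: 1 − (1 + 0.08/12)^(−60) = 0.328790
PMT = $22,500.00 × (0.08/12) / 0.328790
PMT = $456.22 per month

PMT = PV × r / (1-(1+r)^(-n)) = $456.22/month


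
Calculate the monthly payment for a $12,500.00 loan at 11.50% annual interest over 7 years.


Loan payment formula: PMT = PV × r / (1 − (1 + r)^(−n))
Monthly rate r = 0.115/12 ≈ 0.00958333, n = 84 months
Denominator: 1 − (1 + 0.115/12)^(−84) = 0.551195
PMT = $12,500.00 × (0.115/12) / 0.551195
PMT = $217.33 per month

PMT = PV × r / (1-(1+r)^(-n)) = $217.33/month


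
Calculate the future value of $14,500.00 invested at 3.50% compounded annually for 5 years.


Compound interest formula: A = P(1 + r/n)^(nt)
A = $14,500.00 × (1 + 0.035/1)^(1 × 5)
Growth factor: (1 + 0.035/1)^5 = 1.187686
A = $14,500.00 × 1.187686
A = $17,221.45

A = P(1 + r/n)^(nt) = $17,221.45


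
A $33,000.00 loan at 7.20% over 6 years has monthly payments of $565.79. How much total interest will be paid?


Total paid over the life of the loan = PMT × n.
Total paid = $565.79 × 72 = $40,736.88
Total interest = total paid − principal = $40,736.88 − $33,000.00 = $7,736.88

Total interest = (PMT × n) - PV = $7,736.88


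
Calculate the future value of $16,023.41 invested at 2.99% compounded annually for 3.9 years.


Compound interest formula: A = P(1 + r/n)^(nt)
A = $16,023.41 × (1 + 0.0299/1)^(1 × 3.9)
Growth factor: (1 + 0.0299/1)^3.9 = 1.121762
A = $16,023.41 × 1.121762
A = $17,974.45

A = P(1 + r/n)^(nt) = $17,974.45


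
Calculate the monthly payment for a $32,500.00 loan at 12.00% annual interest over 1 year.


Loan payment formula: PMT = PV × r / (1 − (1 + r)^(−n))
Monthly rate r = 0.12/12 = 0.01, n = 12 months
Denominator: 1 − (1 + 0.12/12)^(−12) = 0.11255077
PMT = $32,500.00 × (0.12/12) / 0.11255077
PMT = $2,887.59 per month

PMT = PV × r / (1-(1+r)^(-n)) = $2,887.59/month


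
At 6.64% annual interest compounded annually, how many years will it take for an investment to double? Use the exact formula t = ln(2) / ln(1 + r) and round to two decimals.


Doubling condition: (1 + r)^t = 2
Take ln of both sides: t × ln(1 + r) = ln(2)
t = ln(2) / ln(1 + r)
t = 0.693147 / 0.064288
t = 10.78

t = ln(2) / ln(1 + r) = 10.78 years


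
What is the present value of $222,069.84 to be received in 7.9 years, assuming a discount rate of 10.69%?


Present value formula: PV = FV / (1 + r)^t
PV = $222,069.84 / (1 + 0.1069)^7.9
PV = $222,069.84 / 2.2307775
PV = $99,548.18

PV = FV / (1 + r)^t = $99,548.18


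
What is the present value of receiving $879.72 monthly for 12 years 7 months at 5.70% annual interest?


Present value of an ordinary annuity: PV = PMT × (1 − (1 + r)^(−n)) / r
Monthly rate r = 0.057/12 = 0.00475, n = 151
PV = $879.72 × (1 − (1 + 0.057/12)^(−151)) / (0.057/12)
PV = $879.72 × 107.595327
PV = $94,653.76

PV = PMT × (1-(1+r)^(-n))/r = $94,653.76


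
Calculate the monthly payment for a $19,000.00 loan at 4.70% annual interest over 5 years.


Loan payment formula: PMT = PV × r / (1 − (1 + r)^(−n))
Monthly rate r = 0.047/12 ≈ 0.00391667, n = 60 months
Denominator: 1 − (1 + 0.047/12)^(−60) = 0.209066
PMT = $19,000.00 × (0.047/12) / 0.209066
PMT = $355.95 per month

PMT = PV × r / (1-(1+r)^(-n)) = $355.95/month


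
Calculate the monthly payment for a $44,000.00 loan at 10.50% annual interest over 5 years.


Loan payment formula: PMT = PV × r / (1 − (1 + r)^(−n))
Monthly rate r = 0.105/12 = 0.00875, n = 60 months
Denominator: 1 − (1 + 0.105/12)^(−60) = 0.407092
PMT = $44,000.00 × (0.105/12) / 0.407092
PMT = $945.73 per month

PMT = PV × r / (1-(1+r)^(-n)) = $945.73/month


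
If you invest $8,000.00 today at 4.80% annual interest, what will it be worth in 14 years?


Future value formula: FV = PV × (1 + r)^t
FV = $8,000.00 × (1 + 0.048)^14
FV = $8,000.00 × 1.927782
FV = $15,422.26

FV = PV × (1 + r)^t = $15,422.26


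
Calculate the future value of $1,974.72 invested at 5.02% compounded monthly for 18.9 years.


Compound interest formula: A = P(1 + r/n)^(nt)
A = $1,974.72 × (1 + 0.0502/12)^(12 × 18.9)
Growth factor: (1 + 0.0502/12)^226.8 = 2.577451
A = $1,974.72 × 2.577451
A = $5,089.74

A = P(1 + r/n)^(nt) = $5,089.74


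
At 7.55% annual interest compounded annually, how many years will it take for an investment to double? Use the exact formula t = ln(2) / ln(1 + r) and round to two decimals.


Doubling condition: (1 + r)^t = 2
Take ln of both sides: t × ln(1 + r) = ln(2)
t = ln(2) / ln(1 + r)
t = 0.693147 / 0.072786
t = 9.52

t = ln(2) / ln(1 + r) = 9.52 years


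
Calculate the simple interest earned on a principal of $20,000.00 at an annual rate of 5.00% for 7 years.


Simple interest formula: I = P × r × t
I = $20,000.00 × 0.05 × 7
I = $7,000.00

I = P × r × t = $7,000.00


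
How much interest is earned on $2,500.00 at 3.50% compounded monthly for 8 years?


Compound interest earned = final amount − principal.
A = P(1 + r/n)^(nt) = $2,500.00 × (1 + 0.035/12)^(12 × 8) = $3,306.48
Interest = A − P = $3,306.48 − $2,500.00 = $806.48

Interest = A - P = $806.48


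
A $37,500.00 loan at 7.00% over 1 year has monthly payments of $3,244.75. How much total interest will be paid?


Total paid over the life of the loan = PMT × n.
Total paid = $3,244.75 × 12 = $38,937.00
Total interest = total paid − principal = $38,937.00 − $37,500.00 = $1,437.00

Total interest = (PMT × n) - PV = $1,437.00


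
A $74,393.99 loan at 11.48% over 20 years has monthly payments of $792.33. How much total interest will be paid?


Total paid over the life of the loan = PMT × n.
Total paid = $792.33 × 240 = $190,159.20
Total interest = total paid − principal = $190,159.20 − $74,393.99 = $115,765.21

Total interest = (PMT × n) - PV = $115,765.21


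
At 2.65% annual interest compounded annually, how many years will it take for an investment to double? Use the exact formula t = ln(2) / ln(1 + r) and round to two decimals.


Doubling condition: (1 + r)^t = 2
Take ln of both sides: t × ln(1 + r) = ln(2)
t = ln(2) / ln(1 + r)
t = 0.693147 / 0.026155
t = 26.50

t = ln(2) / ln(1 + r) = 26.50 years


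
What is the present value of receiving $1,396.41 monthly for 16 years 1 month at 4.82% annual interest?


Present value of an ordinary annuity: PV = PMT × (1 − (1 + r)^(−n)) / r
Monthly rate r = 0.0482/12 ≈ 0.00401667, n = 193
PV = $1,396.41 × (1 − (1 + 0.0482/12)^(−193)) / (0.0482/12)
PV = $1,396.41 × 134.111272
PV = $187,274.32

PV = PMT × (1-(1+r)^(-n))/r = $187,274.32


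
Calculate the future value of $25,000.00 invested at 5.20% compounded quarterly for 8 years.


Compound interest formula: A = P(1 + r/n)^(nt)
A = $25,000.00 × (1 + 0.052/4)^(4 × 8)
Growth factor: (1 + 0.052/4)^32 = 1.5118275
A = $25,000.00 × 1.5118275
A = $37,795.69

A = P(1 + r/n)^(nt) = $37,795.69


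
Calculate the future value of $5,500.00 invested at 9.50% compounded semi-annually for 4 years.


Compound interest formula: A = P(1 + r/n)^(nt)
A = $5,500.00 × (1 + 0.095/2)^(2 × 4)
Growth factor: (1 + 0.095/2)^8 = 1.449547
A = $5,500.00 × 1.449547
A = $7,972.51

A = P(1 + r/n)^(nt) = $7,972.51


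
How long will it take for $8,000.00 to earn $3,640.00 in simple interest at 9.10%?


Rearrange the simple interest formula for t:
I = P × r × t  ⇒  t = I / (P × r)
t = $3,640.00 / ($8,000.00 × 0.091)
t = 5

t = I/(P×r) = 5 years


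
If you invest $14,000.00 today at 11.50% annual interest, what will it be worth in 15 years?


Future value formula: FV = PV × (1 + r)^t
FV = $14,000.00 × (1 + 0.115)^15
FV = $14,000.00 × 5.118268
FV = $71,655.75

FV = PV × (1 + r)^t = $71,655.75


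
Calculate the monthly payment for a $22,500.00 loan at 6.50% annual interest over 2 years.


Loan payment formula: PMT = PV × r / (1 − (1 + r)^(−n))
Monthly rate r = 0.065/12 ≈ 0.00541667, n = 24 months
Denominator: 1 − (1 + 0.065/12)^(−24) = 0.121596
PMT = $22,500.00 × (0.065/12) / 0.121596
PMT = $1,002.29 per month

PMT = PV × r / (1-(1+r)^(-n)) = $1,002.29/month


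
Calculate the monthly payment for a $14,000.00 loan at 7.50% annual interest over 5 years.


Loan payment formula: PMT = PV × r / (1 − (1 + r)^(−n))
Monthly rate r = 0.075/12 = 0.00625, n = 60 months
Denominator: 1 − (1 + 0.075/12)^(−60) = 0.311908
PMT = $14,000.00 × (0.075/12) / 0.311908
PMT = $280.53 per month

PMT = PV × r / (1-(1+r)^(-n)) = $280.53/month


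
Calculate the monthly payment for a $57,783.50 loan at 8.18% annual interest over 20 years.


Loan payment formula: PMT = PV × r / (1 − (1 + r)^(−n))
Monthly rate r = 0.0818/12 ≈ 0.00681667, n = 240 months
Denominator: 1 − (1 + 0.0818/12)^(−240) = 0.804158
PMT = $57,783.50 × (0.0818/12) / 0.804158
PMT = $489.82 per month

PMT = PV × r / (1-(1+r)^(-n)) = $489.82/month


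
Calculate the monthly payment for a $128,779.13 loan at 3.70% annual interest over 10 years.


Loan payment formula: PMT = PV × r / (1 − (1 + r)^(−n))
Monthly rate r = 0.037/12 ≈ 0.00308333, n = 120 months
Denominator: 1 − (1 + 0.037/12)^(−120) = 0.3088724
PMT = $128,779.13 × (0.037/12) / 0.3088724
PMT = $1,285.54 per month

PMT = PV × r / (1-(1+r)^(-n)) = $1,285.54/month


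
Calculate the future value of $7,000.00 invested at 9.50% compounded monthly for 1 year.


Compound interest formula: A = P(1 + r/n)^(nt)
A = $7,000.00 × (1 + 0.095/12)^(12 × 1)
Growth factor: (1 + 0.095/12)^12 = 1.0992476
A = $7,000.00 × 1.0992476
A = $7,694.73

A = P(1 + r/n)^(nt) = $7,694.73


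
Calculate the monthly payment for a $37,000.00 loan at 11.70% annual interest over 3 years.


Loan payment formula: PMT = PV × r / (1 − (1 + r)^(−n))
Monthly rate r = 0.117/12 = 0.00975, n = 36 months
Denominator: 1 − (1 + 0.117/12)^(−36) = 0.2948184
PMT = $37,000.00 × (0.117/12) / 0.2948184
PMT = $1,223.63 per month

PMT = PV × r / (1-(1+r)^(-n)) = $1,223.63/month


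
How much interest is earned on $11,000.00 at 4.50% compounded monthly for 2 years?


Compound interest earned = final amount − principal.
A = P(1 + r/n)^(nt) = $11,000.00 × (1 + 0.045/12)^(12 × 2) = $12,033.89
Interest = A − P = $12,033.89 − $11,000.00 = $1,033.89

Interest = A - P = $1,033.89


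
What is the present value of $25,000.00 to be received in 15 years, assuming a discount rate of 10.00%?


Present value formula: PV = FV / (1 + r)^t
PV = $25,000.00 / (1 + 0.1)^15
PV = $25,000.00 / 4.177248
PV = $5,984.80

PV = FV / (1 + r)^t = $5,984.80


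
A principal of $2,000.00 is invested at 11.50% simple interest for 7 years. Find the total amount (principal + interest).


Total amount formula: A = P(1 + rt) = P + P·r·t
Interest: I = P × r × t = $2,000.00 × 0.115 × 7 = $1,610.00
A = P + I = $2,000.00 + $1,610.00 = $3,610.00

A = P + I = P(1 + rt) = $3,610.00


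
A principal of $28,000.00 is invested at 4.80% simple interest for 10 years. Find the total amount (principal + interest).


Total amount formula: A = P(1 + rt) = P + P·r·t
Interest: I = P × r × t = $28,000.00 × 0.048 × 10 = $13,440.00
A = P + I = $28,000.00 + $13,440.00 = $41,440.00

A = P + I = P(1 + rt) = $41,440.00


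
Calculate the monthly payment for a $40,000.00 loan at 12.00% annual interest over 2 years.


Loan payment formula: PMT = PV × r / (1 − (1 + r)^(−n))
Monthly rate r = 0.12/12 = 0.01, n = 24 months
Denominator: 1 − (1 + 0.12/12)^(−24) = 0.212434
PMT = $40,000.00 × (0.12/12) / 0.212434
PMT = $1,882.94 per month

PMT = PV × r / (1-(1+r)^(-n)) = $1,882.94/month


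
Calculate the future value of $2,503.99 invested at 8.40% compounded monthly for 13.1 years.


Compound interest formula: A = P(1 + r/n)^(nt)
A = $2,503.99 × (1 + 0.084/12)^(12 × 13.1)
Growth factor: (1 + 0.084/12)^157.2 = 2.993869
A = $2,503.99 × 2.993869
A = $7,496.62

A = P(1 + r/n)^(nt) = $7,496.62


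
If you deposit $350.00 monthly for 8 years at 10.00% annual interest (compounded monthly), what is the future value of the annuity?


Future value of an ordinary annuity: FV = PMT × ((1 + r)^n − 1) / r
Monthly rate r = 0.1/12 ≈ 0.00833333, n = 96
FV = $350.00 × ((1 + 0.1/12)^96 − 1) / (0.1/12)
FV = $350.00 × 146.181076
FV = $51,163.38

FV = PMT × ((1+r)^n - 1)/r = $51,163.38


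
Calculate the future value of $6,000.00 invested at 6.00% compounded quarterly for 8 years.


Compound interest formula: A = P(1 + r/n)^(nt)
A = $6,000.00 × (1 + 0.06/4)^(4 × 8)
Growth factor: (1 + 0.06/4)^32 = 1.6103243
A = $6,000.00 × 1.6103243
A = $9,661.95

A = P(1 + r/n)^(nt) = $9,661.95


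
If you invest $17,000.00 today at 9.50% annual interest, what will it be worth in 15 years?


Future value formula: FV = PV × (1 + r)^t
FV = $17,000.00 × (1 + 0.095)^15
FV = $17,000.00 × 3.901322
FV = $66,322.47

FV = PV × (1 + r)^t = $66,322.47


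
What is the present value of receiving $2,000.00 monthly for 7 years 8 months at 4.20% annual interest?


Present value of an ordinary annuity: PV = PMT × (1 − (1 + r)^(−n)) / r
Monthly rate r = 0.042/12 = 0.0035, n = 92
PV = $2,000.00 × (1 − (1 + 0.042/12)^(−92)) / (0.042/12)
PV = $2,000.00 × 78.541222
PV = $157,082.44

PV = PMT × (1-(1+r)^(-n))/r = $157,082.44


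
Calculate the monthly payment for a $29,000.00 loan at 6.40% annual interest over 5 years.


Loan payment formula: PMT = PV × r / (1 − (1 + r)^(−n))
Monthly rate r = 0.064/12 ≈ 0.00533333, n = 60 months
Denominator: 1 − (1 + 0.064/12)^(−60) = 0.273233
PMT = $29,000.00 × (0.064/12) / 0.273233
PMT = $566.06 per month

PMT = PV × r / (1-(1+r)^(-n)) = $566.06/month


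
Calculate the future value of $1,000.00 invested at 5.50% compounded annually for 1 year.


Compound interest formula: A = P(1 + r/n)^(nt)
A = $1,000.00 × (1 + 0.055/1)^(1 × 1)
Growth factor: (1 + 0.055/1)^1 = 1.055000
A = $1,000.00 × 1.055000
A = $1,055.00

A = P(1 + r/n)^(nt) = $1,055.00


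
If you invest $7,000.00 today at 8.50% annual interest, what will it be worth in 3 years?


Future value formula: FV = PV × (1 + r)^t
FV = $7,000.00 × (1 + 0.085)^3
FV = $7,000.00 × 1.277289
FV = $8,941.02

FV = PV × (1 + r)^t = $8,941.02


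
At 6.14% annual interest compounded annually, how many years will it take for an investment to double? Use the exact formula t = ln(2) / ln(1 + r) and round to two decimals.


Doubling condition: (1 + r)^t = 2
Take ln of both sides: t × ln(1 + r) = ln(2)
t = ln(2) / ln(1 + r)
t = 0.693147 / 0.059589
t = 11.63

t = ln(2) / ln(1 + r) = 11.63 years


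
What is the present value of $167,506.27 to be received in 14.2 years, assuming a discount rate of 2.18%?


Present value formula: PV = FV / (1 + r)^t
PV = $167,506.27 / (1 + 0.0218)^14.2
PV = $167,506.27 / 1.3583002
PV = $123,320.51

PV = FV / (1 + r)^t = $123,320.51


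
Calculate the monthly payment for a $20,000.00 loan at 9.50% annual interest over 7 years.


Loan payment formula: PMT = PV × r / (1 − (1 + r)^(−n))
Monthly rate r = 0.095/12 ≈ 0.00791667, n = 84 months
Denominator: 1 − (1 + 0.095/12)^(−84) = 0.484378
PMT = $20,000.00 × (0.095/12) / 0.484378
PMT = $326.88 per month

PMT = PV × r / (1-(1+r)^(-n)) = $326.88/month


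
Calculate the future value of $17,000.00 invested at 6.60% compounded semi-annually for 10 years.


Compound interest formula: A = P(1 + r/n)^(nt)
A = $17,000.00 × (1 + 0.066/2)^(2 × 10)
Growth factor: (1 + 0.066/2)^20 = 1.914284
A = $17,000.00 × 1.914284
A = $32,542.83

A = P(1 + r/n)^(nt) = $32,542.83


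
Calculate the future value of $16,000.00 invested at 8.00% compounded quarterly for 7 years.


Compound interest formula: A = P(1 + r/n)^(nt)
A = $16,000.00 × (1 + 0.08/4)^(4 × 7)
Growth factor: (1 + 0.08/4)^28 = 1.7410242
A = $16,000.00 × 1.7410242
A = $27,856.39

A = P(1 + r/n)^(nt) = $27,856.39


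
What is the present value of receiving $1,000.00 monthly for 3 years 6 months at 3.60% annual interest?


Present value of an ordinary annuity: PV = PMT × (1 − (1 + r)^(−n)) / r
Monthly rate r = 0.036/12 = 0.003, n = 42
PV = $1,000.00 × (1 − (1 + 0.036/12)^(−42)) / (0.036/12)
PV = $1,000.00 × 39.406282
PV = $39,406.28

PV = PMT × (1-(1+r)^(-n))/r = $39,406.28


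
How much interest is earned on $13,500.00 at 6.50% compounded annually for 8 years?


Compound interest earned = final amount − principal.
A = P(1 + r/n)^(nt) = $13,500.00 × (1 + 0.065/1)^(1 × 8) = $22,342.44
Interest = A − P = $22,342.44 − $13,500.00 = $8,842.44

Interest = A - P = $8,842.44


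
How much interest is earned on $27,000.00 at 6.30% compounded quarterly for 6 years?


Compound interest earned = final amount − principal.
A = P(1 + r/n)^(nt) = $27,000.00 × (1 + 0.063/4)^(4 × 6) = $39,286.90
Interest = A − P = $39,286.90 − $27,000.00 = $12,286.90

Interest = A - P = $12,286.90


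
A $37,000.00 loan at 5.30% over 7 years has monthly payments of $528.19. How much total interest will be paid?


Total paid over the life of the loan = PMT × n.
Total paid = $528.19 × 84 = $44,367.96
Total interest = total paid − principal = $44,367.96 − $37,000.00 = $7,367.96

Total interest = (PMT × n) - PV = $7,367.96


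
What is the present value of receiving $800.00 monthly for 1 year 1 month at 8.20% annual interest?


Present value of an ordinary annuity: PV = PMT × (1 − (1 + r)^(−n)) / r
Monthly rate r = 0.082/12 ≈ 0.00683333, n = 13
PV = $800.00 × (1 − (1 + 0.082/12)^(−13)) / (0.082/12)
PV = $800.00 × 12.398845
PV = $9,919.08

PV = PMT × (1-(1+r)^(-n))/r = $9,919.08


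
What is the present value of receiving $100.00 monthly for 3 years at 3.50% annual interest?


Present value of an ordinary annuity: PV = PMT × (1 − (1 + r)^(−n)) / r
Monthly rate r = 0.035/12 ≈ 0.00291667, n = 36
PV = $100.00 × (1 − (1 + 0.035/12)^(−36)) / (0.035/12)
PV = $100.00 × 34.127270
PV = $3,412.73

PV = PMT × (1-(1+r)^(-n))/r = $3,412.73


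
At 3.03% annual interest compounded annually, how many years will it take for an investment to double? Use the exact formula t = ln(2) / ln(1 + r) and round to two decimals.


Doubling condition: (1 + r)^t = 2
Take ln of both sides: t × ln(1 + r) = ln(2)
t = ln(2) / ln(1 + r)
t = 0.693147 / 0.029850
t = 23.22

t = ln(2) / ln(1 + r) = 23.22 years


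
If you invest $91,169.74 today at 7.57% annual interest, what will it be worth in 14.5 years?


Future value formula: FV = PV × (1 + r)^t
FV = $91,169.74 × (1 + 0.0757)^14.5
FV = $91,169.74 × 2.8808586
FV = $262,647.13

FV = PV × (1 + r)^t = $262,647.13


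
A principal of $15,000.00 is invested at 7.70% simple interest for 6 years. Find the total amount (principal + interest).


Total amount formula: A = P(1 + rt) = P + P·r·t
Interest: I = P × r × t = $15,000.00 × 0.077 × 6 = $6,930.00
A = P + I = $15,000.00 + $6,930.00 = $21,930.00

A = P + I = P(1 + rt) = $21,930.00


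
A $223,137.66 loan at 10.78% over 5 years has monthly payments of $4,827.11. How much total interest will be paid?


Total paid over the life of the loan = PMT × n.
Total paid = $4,827.11 × 60 = $289,626.60
Total interest = total paid − principal = $289,626.60 − $223,137.66 = $66,488.94

Total interest = (PMT × n) - PV = $66,488.94


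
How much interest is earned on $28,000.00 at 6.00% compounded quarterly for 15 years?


Compound interest earned = final amount − principal.
A = P(1 + r/n)^(nt) = $28,000.00 × (1 + 0.06/4)^(4 × 15) = $68,410.15
Interest = A − P = $68,410.15 − $28,000.00 = $40,410.15

Interest = A - P = $40,410.15


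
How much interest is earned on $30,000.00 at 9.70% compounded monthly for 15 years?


Compound interest earned = final amount − principal.
A = P(1 + r/n)^(nt) = $30,000.00 × (1 + 0.097/12)^(12 × 15) = $127,784.88
Interest = A − P = $127,784.88 − $30,000.00 = $97,784.88

Interest = A - P = $97,784.88


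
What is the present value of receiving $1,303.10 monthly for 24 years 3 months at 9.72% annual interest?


Present value of an ordinary annuity: PV = PMT × (1 − (1 + r)^(−n)) / r
Monthly rate r = 0.0972/12 = 0.0081, n = 291
PV = $1,303.10 × (1 − (1 + 0.0972/12)^(−291)) / (0.0972/12)
PV = $1,303.10 × 111.654587
PV = $145,497.09

PV = PMT × (1-(1+r)^(-n))/r = $145,497.09


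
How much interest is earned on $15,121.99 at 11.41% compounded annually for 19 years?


Compound interest earned = final amount − principal.
A = P(1 + r/n)^(nt) = $15,121.99 × (1 + 0.1141/1)^(1 × 19) = $117,806.23
Interest = A − P = $117,806.23 − $15,121.99 = $102,684.24

Interest = A - P = $102,684.24


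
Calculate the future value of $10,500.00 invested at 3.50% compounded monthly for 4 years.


Compound interest formula: A = P(1 + r/n)^(nt)
A = $10,500.00 × (1 + 0.035/12)^(12 × 4)
Growth factor: (1 + 0.035/12)^48 = 1.150039
A = $10,500.00 × 1.150039
A = $12,075.41

A = P(1 + r/n)^(nt) = $12,075.41


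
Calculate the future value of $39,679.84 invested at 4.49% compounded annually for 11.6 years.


Compound interest formula: A = P(1 + r/n)^(nt)
A = $39,679.84 × (1 + 0.0449/1)^(1 × 11.6)
Growth factor: (1 + 0.0449/1)^11.6 = 1.6644351
A = $39,679.84 × 1.6644351
A = $66,044.52

A = P(1 + r/n)^(nt) = $66,044.52


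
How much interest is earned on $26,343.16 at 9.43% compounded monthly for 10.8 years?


Compound interest earned = final amount − principal.
A = P(1 + r/n)^(nt) = $26,343.16 × (1 + 0.0943/12)^(12 × 10.8) = $72,651.05
Interest = A − P = $72,651.05 − $26,343.16 = $46,307.89

Interest = A - P = $46,307.89


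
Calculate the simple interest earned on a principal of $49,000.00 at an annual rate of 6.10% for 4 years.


Simple interest formula: I = P × r × t
I = $49,000.00 × 0.061 × 4
I = $11,956.00

I = P × r × t = $11,956.00


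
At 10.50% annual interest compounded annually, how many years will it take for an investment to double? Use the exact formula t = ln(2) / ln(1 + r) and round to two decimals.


Doubling condition: (1 + r)^t = 2
Take ln of both sides: t × ln(1 + r) = ln(2)
t = ln(2) / ln(1 + r)
t = 0.693147 / 0.099845
t = 6.94

t = ln(2) / ln(1 + r) = 6.94 years


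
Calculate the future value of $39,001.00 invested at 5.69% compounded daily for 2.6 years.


Compound interest formula: A = P(1 + r/n)^(nt)
A = $39,001.00 × (1 + 0.0569/365)^(365 × 2.6)
Growth factor: (1 + 0.0569/365)^949 = 1.159430
A = $39,001.00 × 1.159430
A = $45,218.93

A = P(1 + r/n)^(nt) = $45,218.93


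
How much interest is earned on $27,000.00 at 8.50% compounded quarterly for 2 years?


Compound interest earned = final amount − principal.
A = P(1 + r/n)^(nt) = $27,000.00 × (1 + 0.085/4)^(4 × 2) = $31,946.28
Interest = A − P = $31,946.28 − $27,000.00 = $4,946.28

Interest = A - P = $4,946.28


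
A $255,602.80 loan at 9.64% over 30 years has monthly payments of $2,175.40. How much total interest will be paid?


Total paid over the life of the loan = PMT × n.
Total paid = $2,175.40 × 360 = $783,144.00
Total interest = total paid − principal = $783,144.00 − $255,602.80 = $527,541.20

Total interest = (PMT × n) - PV = $527,541.20


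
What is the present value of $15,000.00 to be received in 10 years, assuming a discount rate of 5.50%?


Present value formula: PV = FV / (1 + r)^t
PV = $15,000.00 / (1 + 0.055)^10
PV = $15,000.00 / 1.708144
PV = $8,781.46

PV = FV / (1 + r)^t = $8,781.46


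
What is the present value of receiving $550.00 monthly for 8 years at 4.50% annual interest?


Present value of an ordinary annuity: PV = PMT × (1 − (1 + r)^(−n)) / r
Monthly rate r = 0.045/12 = 0.00375, n = 96
PV = $550.00 × (1 − (1 + 0.045/12)^(−96)) / (0.045/12)
PV = $550.00 × 80.494336
PV = $44,271.88

PV = PMT × (1-(1+r)^(-n))/r = $44,271.88


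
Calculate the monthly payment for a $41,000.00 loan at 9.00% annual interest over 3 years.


Loan payment formula: PMT = PV × r / (1 − (1 + r)^(−n))
Monthly rate r = 0.09/12 = 0.0075, n = 36 months
Denominator: 1 − (1 + 0.09/12)^(−36) = 0.235851
PMT = $41,000.00 × (0.09/12) / 0.235851
PMT = $1,303.79 per month

PMT = PV × r / (1-(1+r)^(-n)) = $1,303.79/month


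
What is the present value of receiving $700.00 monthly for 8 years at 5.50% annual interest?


Present value of an ordinary annuity: PV = PMT × (1 − (1 + r)^(−n)) / r
Monthly rate r = 0.055/12 ≈ 0.00458333, n = 96
PV = $700.00 × (1 − (1 + 0.055/12)^(−96)) / (0.055/12)
PV = $700.00 × 77.523453
PV = $54,266.42

PV = PMT × (1-(1+r)^(-n))/r = $54,266.42


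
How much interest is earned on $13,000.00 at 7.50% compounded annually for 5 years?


Compound interest earned = final amount − principal.
A = P(1 + r/n)^(nt) = $13,000.00 × (1 + 0.075/1)^(1 × 5) = $18,663.18
Interest = A − P = $18,663.18 − $13,000.00 = $5,663.18

Interest = A - P = $5,663.18


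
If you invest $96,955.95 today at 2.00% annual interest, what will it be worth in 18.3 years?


Future value formula: FV = PV × (1 + r)^t
FV = $96,955.95 × (1 + 0.02)^18.3
FV = $96,955.95 × 1.4367564
FV = $139,302.08

FV = PV × (1 + r)^t = $139,302.08


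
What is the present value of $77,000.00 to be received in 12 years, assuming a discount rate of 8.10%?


Present value formula: PV = FV / (1 + r)^t
PV = $77,000.00 / (1 + 0.081)^12
PV = $77,000.00 / 2.546293
PV = $30,240.04

PV = FV / (1 + r)^t = $30,240.04


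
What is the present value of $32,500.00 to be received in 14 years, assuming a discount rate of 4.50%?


Present value formula: PV = FV / (1 + r)^t
PV = $32,500.00 / (1 + 0.045)^14
PV = $32,500.00 / 1.851945
PV = $17,549.12

PV = FV / (1 + r)^t = $17,549.12


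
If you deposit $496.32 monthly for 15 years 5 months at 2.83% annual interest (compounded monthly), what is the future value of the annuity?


Future value of an ordinary annuity: FV = PMT × ((1 + r)^n − 1) / r
Monthly rate r = 0.0283/12 ≈ 0.00235833, n = 185
FV = $496.32 × ((1 + 0.0283/12)^185 − 1) / (0.0283/12)
FV = $496.32 × 231.589624
FV = $114,942.56

FV = PMT × ((1+r)^n - 1)/r = $114,942.56


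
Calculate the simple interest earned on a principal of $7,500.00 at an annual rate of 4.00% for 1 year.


Simple interest formula: I = P × r × t
I = $7,500.00 × 0.04 × 1
I = $300.00

I = P × r × t = $300.00


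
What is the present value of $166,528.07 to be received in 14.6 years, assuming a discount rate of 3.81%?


Present value formula: PV = FV / (1 + r)^t
PV = $166,528.07 / (1 + 0.0381)^14.6
PV = $166,528.07 / 1.7262043
PV = $96,470.66

PV = FV / (1 + r)^t = $96,470.66


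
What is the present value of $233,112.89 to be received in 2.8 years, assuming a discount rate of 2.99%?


Present value formula: PV = FV / (1 + r)^t
PV = $233,112.89 / (1 + 0.0299)^2.8
PV = $233,112.89 / 1.08599084
PV = $214,654.56

PV = FV / (1 + r)^t = $214,654.56


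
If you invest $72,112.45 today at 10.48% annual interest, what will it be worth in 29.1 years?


Future value formula: FV = PV × (1 + r)^t
FV = $72,112.45 × (1 + 0.1048)^29.1
FV = $72,112.45 × 18.1783587
FV = $1,310,885.98

FV = PV × (1 + r)^t = $1,310,885.98


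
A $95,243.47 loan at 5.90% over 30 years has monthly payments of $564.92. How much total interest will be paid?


Total paid over the life of the loan = PMT × n.
Total paid = $564.92 × 360 = $203,371.20
Total interest = total paid − principal = $203,371.20 − $95,243.47 = $108,127.73

Total interest = (PMT × n) - PV = $108,127.73


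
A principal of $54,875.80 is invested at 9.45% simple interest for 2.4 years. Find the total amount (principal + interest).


Total amount formula: A = P(1 + rt) = P + P·r·t
Interest: I = P × r × t = $54,875.80 × 0.0945 × 2.4 = $12,445.83
A = P + I = $54,875.80 + $12,445.83 = $67,321.63

A = P + I = P(1 + rt) = $67,321.63


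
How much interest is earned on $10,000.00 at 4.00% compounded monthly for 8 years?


Compound interest earned = final amount − principal.
A = P(1 + r/n)^(nt) = $10,000.00 × (1 + 0.04/12)^(12 × 8) = $13,763.95
Interest = A − P = $13,763.95 − $10,000.00 = $3,763.95

Interest = A - P = $3,763.95


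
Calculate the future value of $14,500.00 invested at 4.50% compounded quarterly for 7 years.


Compound interest formula: A = P(1 + r/n)^(nt)
A = $14,500.00 × (1 + 0.045/4)^(4 × 7)
Growth factor: (1 + 0.045/4)^28 = 1.367852
A = $14,500.00 × 1.367852
A = $19,833.85

A = P(1 + r/n)^(nt) = $19,833.85


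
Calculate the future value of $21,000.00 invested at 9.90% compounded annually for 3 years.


Compound interest formula: A = P(1 + r/n)^(nt)
A = $21,000.00 × (1 + 0.099/1)^(1 × 3)
Growth factor: (1 + 0.099/1)^3 = 1.3273733
A = $21,000.00 × 1.3273733
A = $27,874.84

A = P(1 + r/n)^(nt) = $27,874.84


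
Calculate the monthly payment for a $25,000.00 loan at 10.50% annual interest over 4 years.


Loan payment formula: PMT = PV × r / (1 − (1 + r)^(−n))
Monthly rate r = 0.105/12 = 0.00875, n = 48 months
Denominator: 1 − (1 + 0.105/12)^(−48) = 0.341752
PMT = $25,000.00 × (0.105/12) / 0.341752
PMT = $640.08 per month

PMT = PV × r / (1-(1+r)^(-n)) = $640.08/month


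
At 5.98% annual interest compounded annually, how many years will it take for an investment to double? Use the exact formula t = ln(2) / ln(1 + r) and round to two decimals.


Doubling condition: (1 + r)^t = 2
Take ln of both sides: t × ln(1 + r) = ln(2)
t = ln(2) / ln(1 + r)
t = 0.693147 / 0.058080
t = 11.93

t = ln(2) / ln(1 + r) = 11.93 years


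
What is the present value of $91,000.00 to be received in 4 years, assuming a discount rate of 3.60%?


Present value formula: PV = FV / (1 + r)^t
PV = $91,000.00 / (1 + 0.036)^4
PV = $91,000.00 / 1.1519643
PV = $78,995.50

PV = FV / (1 + r)^t = $78,995.50


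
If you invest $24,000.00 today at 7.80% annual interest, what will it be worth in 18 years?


Future value formula: FV = PV × (1 + r)^t
FV = $24,000.00 × (1 + 0.078)^18
FV = $24,000.00 × 3.864895
FV = $92,757.48

FV = PV × (1 + r)^t = $92,757.48


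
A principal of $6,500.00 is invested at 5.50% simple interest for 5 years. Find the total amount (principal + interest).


Total amount formula: A = P(1 + rt) = P + P·r·t
Interest: I = P × r × t = $6,500.00 × 0.055 × 5 = $1,787.50
A = P + I = $6,500.00 + $1,787.50 = $8,287.50

A = P + I = P(1 + rt) = $8,287.50


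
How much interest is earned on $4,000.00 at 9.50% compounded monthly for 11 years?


Compound interest earned = final amount − principal.
A = P(1 + r/n)^(nt) = $4,000.00 × (1 + 0.095/12)^(12 × 11) = $11,326.89
Interest = A − P = $11,326.89 − $4,000.00 = $7,326.89

Interest = A - P = $7,326.89


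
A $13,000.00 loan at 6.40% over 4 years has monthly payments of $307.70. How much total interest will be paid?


Total paid over the life of the loan = PMT × n.
Total paid = $307.70 × 48 = $14,769.60
Total interest = total paid − principal = $14,769.60 − $13,000.00 = $1,769.60

Total interest = (PMT × n) - PV = $1,769.60


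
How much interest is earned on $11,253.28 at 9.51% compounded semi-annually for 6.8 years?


Compound interest earned = final amount − principal.
A = P(1 + r/n)^(nt) = $11,253.28 × (1 + 0.0951/2)^(2 × 6.8) = $21,166.83
Interest = A − P = $21,166.83 − $11,253.28 = $9,913.55

Interest = A - P = $9,913.55


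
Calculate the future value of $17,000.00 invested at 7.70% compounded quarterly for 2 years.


Compound interest formula: A = P(1 + r/n)^(nt)
A = $17,000.00 × (1 + 0.077/4)^(4 × 2)
Growth factor: (1 + 0.077/4)^8 = 1.16478498
A = $17,000.00 × 1.16478498
A = $19,801.34

A = P(1 + r/n)^(nt) = $19,801.34


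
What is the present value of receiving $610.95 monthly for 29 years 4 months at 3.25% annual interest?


Present value of an ordinary annuity: PV = PMT × (1 − (1 + r)^(−n)) / r
Monthly rate r = 0.0325/12 ≈ 0.00270833, n = 352
PV = $610.95 × (1 − (1 + 0.0325/12)^(−352)) / (0.0325/12)
PV = $610.95 × 226.725760
PV = $138,518.10

PV = PMT × (1-(1+r)^(-n))/r = $138,518.10
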